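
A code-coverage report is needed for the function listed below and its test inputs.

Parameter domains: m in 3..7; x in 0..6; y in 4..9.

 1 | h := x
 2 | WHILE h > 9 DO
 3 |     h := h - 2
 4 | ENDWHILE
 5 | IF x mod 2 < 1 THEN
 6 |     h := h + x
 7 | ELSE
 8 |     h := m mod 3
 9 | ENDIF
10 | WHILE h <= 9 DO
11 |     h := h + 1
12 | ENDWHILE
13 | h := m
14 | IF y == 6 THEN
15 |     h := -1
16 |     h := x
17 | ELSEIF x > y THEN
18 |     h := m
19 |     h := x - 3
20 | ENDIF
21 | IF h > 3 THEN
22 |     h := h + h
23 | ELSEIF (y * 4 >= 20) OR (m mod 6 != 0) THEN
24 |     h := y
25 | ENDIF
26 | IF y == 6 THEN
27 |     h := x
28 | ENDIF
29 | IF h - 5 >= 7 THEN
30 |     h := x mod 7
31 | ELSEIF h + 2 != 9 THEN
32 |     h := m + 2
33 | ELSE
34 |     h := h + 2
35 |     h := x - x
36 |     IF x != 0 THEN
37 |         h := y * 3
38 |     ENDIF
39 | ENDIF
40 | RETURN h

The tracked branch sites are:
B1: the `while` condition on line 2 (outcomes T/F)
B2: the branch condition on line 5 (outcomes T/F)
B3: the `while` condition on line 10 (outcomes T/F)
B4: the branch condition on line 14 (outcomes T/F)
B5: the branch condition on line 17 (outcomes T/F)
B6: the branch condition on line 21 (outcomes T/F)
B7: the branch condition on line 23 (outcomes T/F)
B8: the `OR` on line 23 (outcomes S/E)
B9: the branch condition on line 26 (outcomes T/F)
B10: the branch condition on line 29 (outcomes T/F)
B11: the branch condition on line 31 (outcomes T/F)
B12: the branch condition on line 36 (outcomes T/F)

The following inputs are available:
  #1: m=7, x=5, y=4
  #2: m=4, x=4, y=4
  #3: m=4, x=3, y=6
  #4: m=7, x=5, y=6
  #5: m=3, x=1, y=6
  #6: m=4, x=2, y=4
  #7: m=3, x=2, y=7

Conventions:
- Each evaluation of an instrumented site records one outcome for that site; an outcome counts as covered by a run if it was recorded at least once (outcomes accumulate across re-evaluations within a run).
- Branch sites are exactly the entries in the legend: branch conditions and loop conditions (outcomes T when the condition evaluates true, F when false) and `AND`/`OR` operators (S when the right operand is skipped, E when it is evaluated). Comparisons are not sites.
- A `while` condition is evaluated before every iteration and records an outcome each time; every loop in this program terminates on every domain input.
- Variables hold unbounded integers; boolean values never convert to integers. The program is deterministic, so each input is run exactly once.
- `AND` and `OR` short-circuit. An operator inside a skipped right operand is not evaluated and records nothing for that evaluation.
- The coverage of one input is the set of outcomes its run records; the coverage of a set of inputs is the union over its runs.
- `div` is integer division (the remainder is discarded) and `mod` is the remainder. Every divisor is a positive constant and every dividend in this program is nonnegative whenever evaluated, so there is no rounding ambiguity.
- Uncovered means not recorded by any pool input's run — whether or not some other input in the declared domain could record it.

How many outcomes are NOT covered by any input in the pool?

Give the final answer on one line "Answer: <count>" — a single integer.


input #1, m=7, x=5, y=4: events B1->F, B2->F, B3->T, B3->T, B3->T, B3->T, B3->T, B3->T, B3->T, B3->T, B3->T, B3->F, B4->F, B5->T, ...; outcomes B1=F, B2=F, B3=T, B3=F, B4=F, B5=T, B6=F, B7=T, B8=E, B9=F, B10=F, B11=T
input #2, m=4, x=4, y=4: events B1->F, B2->T, B3->T, B3->T, B3->F, B4->F, B5->F, B6->T, B9->F, B10->F, B11->T; outcomes B1=F, B2=T, B3=T, B3=F, B4=F, B5=F, B6=T, B9=F, B10=F, B11=T
input #3, m=4, x=3, y=6: events B1->F, B2->F, B3->T, B3->T, B3->T, B3->T, B3->T, B3->T, B3->T, B3->T, B3->T, B3->F, B4->T, B6->F, ...; outcomes B1=F, B2=F, B3=T, B3=F, B4=T, B6=F, B7=T, B8=S, B9=T, B10=F, B11=T
input #4, m=7, x=5, y=6: events B1->F, B2->F, B3->T, B3->T, B3->T, B3->T, B3->T, B3->T, B3->T, B3->T, B3->T, B3->F, B4->T, B6->T, ...; outcomes B1=F, B2=F, B3=T, B3=F, B4=T, B6=T, B9=T, B10=F, B11=T
input #5, m=3, x=1, y=6: events B1->F, B2->F, B3->T, B3->T, B3->T, B3->T, B3->T, B3->T, B3->T, B3->T, B3->T, B3->T, B3->F, B4->T, ...; outcomes B1=F, B2=F, B3=T, B3=F, B4=T, B6=F, B7=T, B8=S, B9=T, B10=F, B11=T
input #6, m=4, x=2, y=4: events B1->F, B2->T, B3->T, B3->T, B3->T, B3->T, B3->T, B3->T, B3->F, B4->F, B5->F, B6->T, B9->F, B10->F, ...; outcomes B1=F, B2=T, B3=T, B3=F, B4=F, B5=F, B6=T, B9=F, B10=F, B11=T
input #7, m=3, x=2, y=7: events B1->F, B2->T, B3->T, B3->T, B3->T, B3->T, B3->T, B3->T, B3->F, B4->F, B5->F, B6->F, B8->S, B7->T, ...; outcomes B1=F, B2=T, B3=T, B3=F, B4=F, B5=F, B6=F, B7=T, B8=S, B9=F, B10=F, B11=F, B12=T
union over the pool: B1=F, B2=T, B2=F, B3=T, B3=F, B4=T, B4=F, B5=T, B5=F, B6=T, B6=F, B7=T, B8=S, B8=E, B9=T, B9=F, B10=F, B11=T, B11=F, B12=T
uncovered (4 of 24): B1=T, B7=F, B10=T, B12=F
Answer: 4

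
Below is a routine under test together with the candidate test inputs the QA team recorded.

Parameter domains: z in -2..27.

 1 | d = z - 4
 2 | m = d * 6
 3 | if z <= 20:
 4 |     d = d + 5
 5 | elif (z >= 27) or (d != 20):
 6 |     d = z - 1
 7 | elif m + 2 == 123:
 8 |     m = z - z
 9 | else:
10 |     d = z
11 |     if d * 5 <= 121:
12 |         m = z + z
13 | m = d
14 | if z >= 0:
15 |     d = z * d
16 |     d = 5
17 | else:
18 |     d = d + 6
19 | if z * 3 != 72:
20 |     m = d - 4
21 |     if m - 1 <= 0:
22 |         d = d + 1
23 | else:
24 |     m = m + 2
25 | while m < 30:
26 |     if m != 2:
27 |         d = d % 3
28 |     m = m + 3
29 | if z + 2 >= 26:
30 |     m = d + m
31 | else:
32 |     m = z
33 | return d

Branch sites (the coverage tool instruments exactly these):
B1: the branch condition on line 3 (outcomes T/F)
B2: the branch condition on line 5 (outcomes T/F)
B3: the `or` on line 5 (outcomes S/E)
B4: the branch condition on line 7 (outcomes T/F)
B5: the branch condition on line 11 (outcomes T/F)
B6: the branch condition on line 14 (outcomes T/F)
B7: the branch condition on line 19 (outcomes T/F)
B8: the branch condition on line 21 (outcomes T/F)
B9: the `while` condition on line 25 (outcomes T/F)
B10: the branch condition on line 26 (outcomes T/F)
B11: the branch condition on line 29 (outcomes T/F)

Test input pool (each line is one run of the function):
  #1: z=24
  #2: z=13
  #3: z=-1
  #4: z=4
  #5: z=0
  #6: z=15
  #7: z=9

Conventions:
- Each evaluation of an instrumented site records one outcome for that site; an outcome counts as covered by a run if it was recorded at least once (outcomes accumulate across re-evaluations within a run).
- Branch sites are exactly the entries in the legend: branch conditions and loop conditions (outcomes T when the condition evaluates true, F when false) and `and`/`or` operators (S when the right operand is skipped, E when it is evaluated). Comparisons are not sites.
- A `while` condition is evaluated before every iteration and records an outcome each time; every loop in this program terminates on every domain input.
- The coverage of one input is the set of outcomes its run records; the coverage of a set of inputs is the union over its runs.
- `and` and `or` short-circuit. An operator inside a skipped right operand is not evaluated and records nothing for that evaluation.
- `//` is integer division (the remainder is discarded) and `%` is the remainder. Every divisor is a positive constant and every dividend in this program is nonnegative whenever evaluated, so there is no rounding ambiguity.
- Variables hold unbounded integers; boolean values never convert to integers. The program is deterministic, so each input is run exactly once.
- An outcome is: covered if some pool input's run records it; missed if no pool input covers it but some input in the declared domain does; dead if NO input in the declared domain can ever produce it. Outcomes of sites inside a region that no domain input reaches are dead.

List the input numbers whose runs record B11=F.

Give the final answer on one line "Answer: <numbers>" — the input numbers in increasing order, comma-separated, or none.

input #1 (z=24): does not record B11=F
input #2 (z=13): records B11=F
input #3 (z=-1): records B11=F
input #4 (z=4): records B11=F
input #5 (z=0): records B11=F
input #6 (z=15): records B11=F
input #7 (z=9): records B11=F

Answer: 2, 3, 4, 5, 6, 7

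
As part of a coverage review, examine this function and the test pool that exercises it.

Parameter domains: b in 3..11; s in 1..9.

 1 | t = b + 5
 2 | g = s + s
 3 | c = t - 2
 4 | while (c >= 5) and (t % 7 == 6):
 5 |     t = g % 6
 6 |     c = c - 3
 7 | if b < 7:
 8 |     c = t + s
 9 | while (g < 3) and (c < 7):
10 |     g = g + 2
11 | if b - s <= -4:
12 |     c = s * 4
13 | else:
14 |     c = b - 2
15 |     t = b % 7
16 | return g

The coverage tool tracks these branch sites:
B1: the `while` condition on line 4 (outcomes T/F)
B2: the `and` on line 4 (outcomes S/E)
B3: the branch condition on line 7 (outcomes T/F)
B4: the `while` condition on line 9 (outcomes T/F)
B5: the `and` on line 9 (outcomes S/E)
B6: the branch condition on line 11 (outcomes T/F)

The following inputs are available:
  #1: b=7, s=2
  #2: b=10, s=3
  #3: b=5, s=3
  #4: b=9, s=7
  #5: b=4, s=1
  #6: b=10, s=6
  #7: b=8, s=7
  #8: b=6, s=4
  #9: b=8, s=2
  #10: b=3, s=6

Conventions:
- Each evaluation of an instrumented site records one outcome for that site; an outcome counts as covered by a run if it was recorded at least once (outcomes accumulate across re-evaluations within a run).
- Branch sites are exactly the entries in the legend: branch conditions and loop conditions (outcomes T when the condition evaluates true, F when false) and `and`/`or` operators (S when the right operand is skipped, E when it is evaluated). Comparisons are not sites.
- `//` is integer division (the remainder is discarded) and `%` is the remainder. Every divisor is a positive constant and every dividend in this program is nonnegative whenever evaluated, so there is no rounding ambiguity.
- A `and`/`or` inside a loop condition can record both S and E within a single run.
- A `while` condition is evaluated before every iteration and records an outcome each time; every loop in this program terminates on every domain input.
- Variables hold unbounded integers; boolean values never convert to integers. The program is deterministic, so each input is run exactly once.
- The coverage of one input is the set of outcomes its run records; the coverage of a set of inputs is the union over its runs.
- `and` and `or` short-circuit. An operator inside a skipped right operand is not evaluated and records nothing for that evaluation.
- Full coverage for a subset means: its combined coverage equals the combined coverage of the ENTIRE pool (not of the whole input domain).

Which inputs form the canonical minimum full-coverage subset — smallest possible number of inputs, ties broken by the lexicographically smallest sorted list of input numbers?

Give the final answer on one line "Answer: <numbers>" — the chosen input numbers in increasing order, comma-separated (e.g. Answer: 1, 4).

input #1, b=7, s=2: outcomes B1=F, B2=E, B3=F, B4=F, B5=S, B6=F
input #2, b=10, s=3: outcomes B1=F, B2=E, B3=F, B4=F, B5=S, B6=F
input #3, b=5, s=3: outcomes B1=F, B2=E, B3=T, B4=F, B5=S, B6=F
input #4, b=9, s=7: outcomes B1=F, B2=E, B3=F, B4=F, B5=S, B6=F
input #5, b=4, s=1: outcomes B1=F, B2=E, B3=T, B4=F, B5=E, B6=F
input #6, b=10, s=6: outcomes B1=F, B2=E, B3=F, B4=F, B5=S, B6=F
input #7, b=8, s=7: outcomes B1=T, B1=F, B2=E, B3=F, B4=F, B5=S, B6=F
input #8, b=6, s=4: outcomes B1=F, B2=E, B3=T, B4=F, B5=S, B6=F
input #9, b=8, s=2: outcomes B1=T, B1=F, B2=E, B3=F, B4=F, B5=S, B6=F
input #10, b=3, s=6: outcomes B1=F, B2=E, B3=T, B4=F, B5=S, B6=F
pool-wide coverage (9 outcomes): B1=T, B1=F, B2=E, B3=T, B3=F, B4=F, B5=S, B5=E, B6=F
checked all size-1 subsets: none covers 9 outcomes (max 7/9)
inputs {5, 7} (size 2) cover everything; no size-2 subset with a lexicographically smaller index list covers all 9

Answer: 5, 7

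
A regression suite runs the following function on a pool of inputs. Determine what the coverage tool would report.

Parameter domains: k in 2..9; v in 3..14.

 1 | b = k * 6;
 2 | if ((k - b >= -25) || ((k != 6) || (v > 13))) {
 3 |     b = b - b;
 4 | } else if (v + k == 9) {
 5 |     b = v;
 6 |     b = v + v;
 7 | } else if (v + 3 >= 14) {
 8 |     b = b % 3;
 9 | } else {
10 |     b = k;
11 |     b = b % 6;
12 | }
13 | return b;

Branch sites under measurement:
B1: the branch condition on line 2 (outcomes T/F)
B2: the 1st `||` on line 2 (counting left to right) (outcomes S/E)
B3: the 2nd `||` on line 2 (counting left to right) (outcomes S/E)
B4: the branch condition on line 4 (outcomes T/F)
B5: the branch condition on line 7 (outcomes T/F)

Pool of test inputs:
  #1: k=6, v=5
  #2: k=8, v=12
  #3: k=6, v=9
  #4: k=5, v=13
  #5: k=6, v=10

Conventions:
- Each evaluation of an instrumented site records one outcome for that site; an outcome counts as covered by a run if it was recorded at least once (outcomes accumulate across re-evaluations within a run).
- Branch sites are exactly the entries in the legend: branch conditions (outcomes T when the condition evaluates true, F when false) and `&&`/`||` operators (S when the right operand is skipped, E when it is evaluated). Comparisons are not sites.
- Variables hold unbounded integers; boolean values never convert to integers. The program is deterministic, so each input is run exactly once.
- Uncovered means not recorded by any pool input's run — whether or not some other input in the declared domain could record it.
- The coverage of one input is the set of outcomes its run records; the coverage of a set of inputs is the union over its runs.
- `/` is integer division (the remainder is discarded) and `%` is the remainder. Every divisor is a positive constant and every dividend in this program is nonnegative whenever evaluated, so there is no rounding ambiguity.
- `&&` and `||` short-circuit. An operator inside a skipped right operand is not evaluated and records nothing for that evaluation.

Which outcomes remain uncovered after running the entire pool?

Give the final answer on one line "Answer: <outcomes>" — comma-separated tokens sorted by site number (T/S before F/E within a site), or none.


run #1 (k=6, v=5) runs B2->E, B3->E, B1->F, B4->F, B5->F; records B1=F, B2=E, B3=E, B4=F, B5=F
run #2 (k=8, v=12) runs B2->E, B3->S, B1->T; records B1=T, B2=E, B3=S
run #3 (k=6, v=9) runs B2->E, B3->E, B1->F, B4->F, B5->F; records B1=F, B2=E, B3=E, B4=F, B5=F
run #4 (k=5, v=13) runs B2->S, B1->T; records B1=T, B2=S
run #5 (k=6, v=10) runs B2->E, B3->E, B1->F, B4->F, B5->F; records B1=F, B2=E, B3=E, B4=F, B5=F
union over the pool: B1=T, B1=F, B2=S, B2=E, B3=S, B3=E, B4=F, B5=F
uncovered (2 of 10): B4=T, B5=T
Answer: B4=T, B5=T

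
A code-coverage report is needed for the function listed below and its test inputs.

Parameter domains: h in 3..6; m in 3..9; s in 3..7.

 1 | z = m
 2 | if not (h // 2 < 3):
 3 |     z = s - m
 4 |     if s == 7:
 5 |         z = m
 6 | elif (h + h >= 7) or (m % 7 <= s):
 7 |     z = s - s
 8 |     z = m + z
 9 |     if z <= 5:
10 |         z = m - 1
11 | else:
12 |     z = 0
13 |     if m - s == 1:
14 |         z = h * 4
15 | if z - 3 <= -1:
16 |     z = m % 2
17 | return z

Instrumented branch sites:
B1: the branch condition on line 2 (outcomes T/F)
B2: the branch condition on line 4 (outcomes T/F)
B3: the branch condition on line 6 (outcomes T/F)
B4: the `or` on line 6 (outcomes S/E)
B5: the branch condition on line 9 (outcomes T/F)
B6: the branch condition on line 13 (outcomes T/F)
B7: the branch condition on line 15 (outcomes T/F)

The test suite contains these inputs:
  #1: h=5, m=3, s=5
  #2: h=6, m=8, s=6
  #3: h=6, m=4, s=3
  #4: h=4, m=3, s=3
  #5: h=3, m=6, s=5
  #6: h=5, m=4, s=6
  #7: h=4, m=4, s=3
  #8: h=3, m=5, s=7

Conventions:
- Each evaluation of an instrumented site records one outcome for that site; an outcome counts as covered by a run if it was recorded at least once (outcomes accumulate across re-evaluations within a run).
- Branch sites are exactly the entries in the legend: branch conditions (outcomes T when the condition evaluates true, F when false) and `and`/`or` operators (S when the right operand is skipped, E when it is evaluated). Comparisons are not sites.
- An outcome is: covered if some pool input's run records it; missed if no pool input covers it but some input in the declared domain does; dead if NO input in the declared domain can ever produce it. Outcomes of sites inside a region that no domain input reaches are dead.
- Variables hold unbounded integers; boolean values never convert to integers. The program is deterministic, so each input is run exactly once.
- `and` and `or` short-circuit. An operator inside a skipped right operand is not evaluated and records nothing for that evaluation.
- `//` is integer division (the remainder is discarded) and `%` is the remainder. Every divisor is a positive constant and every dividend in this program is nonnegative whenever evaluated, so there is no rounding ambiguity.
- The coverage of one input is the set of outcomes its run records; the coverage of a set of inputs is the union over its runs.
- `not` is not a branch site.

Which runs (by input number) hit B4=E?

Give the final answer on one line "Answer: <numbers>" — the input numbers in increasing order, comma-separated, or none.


input #1 (h=5, m=3, s=5): misses B4=E
input #2 (h=6, m=8, s=6): misses B4=E
input #3 (h=6, m=4, s=3): misses B4=E
input #4 (h=4, m=3, s=3): misses B4=E
input #5 (h=3, m=6, s=5): covers B4=E
input #6 (h=5, m=4, s=6): misses B4=E
input #7 (h=4, m=4, s=3): misses B4=E
input #8 (h=3, m=5, s=7): covers B4=E
Answer: 5, 8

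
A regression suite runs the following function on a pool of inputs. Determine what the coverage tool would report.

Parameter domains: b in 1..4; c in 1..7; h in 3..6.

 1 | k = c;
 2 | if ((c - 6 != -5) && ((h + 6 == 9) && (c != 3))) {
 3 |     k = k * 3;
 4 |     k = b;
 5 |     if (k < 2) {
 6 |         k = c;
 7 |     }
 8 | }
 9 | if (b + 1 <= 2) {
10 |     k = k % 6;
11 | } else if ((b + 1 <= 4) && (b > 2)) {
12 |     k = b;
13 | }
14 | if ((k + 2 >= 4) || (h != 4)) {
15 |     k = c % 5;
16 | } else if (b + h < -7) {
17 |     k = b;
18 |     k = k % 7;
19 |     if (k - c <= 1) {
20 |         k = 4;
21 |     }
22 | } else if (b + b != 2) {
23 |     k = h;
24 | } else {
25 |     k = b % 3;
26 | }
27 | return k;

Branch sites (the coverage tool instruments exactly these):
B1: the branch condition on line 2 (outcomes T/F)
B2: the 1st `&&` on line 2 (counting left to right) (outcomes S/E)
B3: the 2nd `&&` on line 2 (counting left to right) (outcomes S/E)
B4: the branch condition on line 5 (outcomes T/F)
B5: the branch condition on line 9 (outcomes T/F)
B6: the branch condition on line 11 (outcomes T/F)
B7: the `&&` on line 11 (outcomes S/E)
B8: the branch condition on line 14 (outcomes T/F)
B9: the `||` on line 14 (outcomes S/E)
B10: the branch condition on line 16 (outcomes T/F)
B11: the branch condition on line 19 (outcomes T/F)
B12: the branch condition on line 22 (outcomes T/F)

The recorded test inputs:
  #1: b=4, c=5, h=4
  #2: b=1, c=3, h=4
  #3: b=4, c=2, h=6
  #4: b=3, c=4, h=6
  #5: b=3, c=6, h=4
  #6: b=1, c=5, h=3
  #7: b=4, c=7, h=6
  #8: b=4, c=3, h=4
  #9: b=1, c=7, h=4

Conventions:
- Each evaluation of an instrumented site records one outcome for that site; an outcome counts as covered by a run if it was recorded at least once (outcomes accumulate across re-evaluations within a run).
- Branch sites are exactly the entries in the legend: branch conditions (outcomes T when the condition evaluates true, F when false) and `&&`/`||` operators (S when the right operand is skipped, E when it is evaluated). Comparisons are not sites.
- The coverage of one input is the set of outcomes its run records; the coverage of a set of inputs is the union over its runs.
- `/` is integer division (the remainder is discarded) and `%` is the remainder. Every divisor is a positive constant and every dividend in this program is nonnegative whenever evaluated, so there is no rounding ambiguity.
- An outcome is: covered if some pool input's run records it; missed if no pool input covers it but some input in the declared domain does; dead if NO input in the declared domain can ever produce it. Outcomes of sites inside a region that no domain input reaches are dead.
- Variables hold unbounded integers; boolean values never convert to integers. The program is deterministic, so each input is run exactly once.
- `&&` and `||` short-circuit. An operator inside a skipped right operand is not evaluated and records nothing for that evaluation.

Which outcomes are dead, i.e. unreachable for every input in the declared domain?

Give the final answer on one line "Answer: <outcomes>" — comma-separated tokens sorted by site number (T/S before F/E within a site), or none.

exhaustive pass over the 112-input domain:
  B10=T: zero occurrences over every domain input -> dead
  B11=T: zero occurrences over every domain input -> dead
  B11=F: zero occurrences over every domain input -> dead
  reachable outcomes have witnesses, e.g. B1=T (e.g. b=1, c=2, h=3), B1=F (e.g. b=1, c=1, h=3), B2=S (e.g. b=1, c=1, h=3), B2=E (e.g. b=1, c=2, h=3)

Answer: B10=T, B11=T, B11=F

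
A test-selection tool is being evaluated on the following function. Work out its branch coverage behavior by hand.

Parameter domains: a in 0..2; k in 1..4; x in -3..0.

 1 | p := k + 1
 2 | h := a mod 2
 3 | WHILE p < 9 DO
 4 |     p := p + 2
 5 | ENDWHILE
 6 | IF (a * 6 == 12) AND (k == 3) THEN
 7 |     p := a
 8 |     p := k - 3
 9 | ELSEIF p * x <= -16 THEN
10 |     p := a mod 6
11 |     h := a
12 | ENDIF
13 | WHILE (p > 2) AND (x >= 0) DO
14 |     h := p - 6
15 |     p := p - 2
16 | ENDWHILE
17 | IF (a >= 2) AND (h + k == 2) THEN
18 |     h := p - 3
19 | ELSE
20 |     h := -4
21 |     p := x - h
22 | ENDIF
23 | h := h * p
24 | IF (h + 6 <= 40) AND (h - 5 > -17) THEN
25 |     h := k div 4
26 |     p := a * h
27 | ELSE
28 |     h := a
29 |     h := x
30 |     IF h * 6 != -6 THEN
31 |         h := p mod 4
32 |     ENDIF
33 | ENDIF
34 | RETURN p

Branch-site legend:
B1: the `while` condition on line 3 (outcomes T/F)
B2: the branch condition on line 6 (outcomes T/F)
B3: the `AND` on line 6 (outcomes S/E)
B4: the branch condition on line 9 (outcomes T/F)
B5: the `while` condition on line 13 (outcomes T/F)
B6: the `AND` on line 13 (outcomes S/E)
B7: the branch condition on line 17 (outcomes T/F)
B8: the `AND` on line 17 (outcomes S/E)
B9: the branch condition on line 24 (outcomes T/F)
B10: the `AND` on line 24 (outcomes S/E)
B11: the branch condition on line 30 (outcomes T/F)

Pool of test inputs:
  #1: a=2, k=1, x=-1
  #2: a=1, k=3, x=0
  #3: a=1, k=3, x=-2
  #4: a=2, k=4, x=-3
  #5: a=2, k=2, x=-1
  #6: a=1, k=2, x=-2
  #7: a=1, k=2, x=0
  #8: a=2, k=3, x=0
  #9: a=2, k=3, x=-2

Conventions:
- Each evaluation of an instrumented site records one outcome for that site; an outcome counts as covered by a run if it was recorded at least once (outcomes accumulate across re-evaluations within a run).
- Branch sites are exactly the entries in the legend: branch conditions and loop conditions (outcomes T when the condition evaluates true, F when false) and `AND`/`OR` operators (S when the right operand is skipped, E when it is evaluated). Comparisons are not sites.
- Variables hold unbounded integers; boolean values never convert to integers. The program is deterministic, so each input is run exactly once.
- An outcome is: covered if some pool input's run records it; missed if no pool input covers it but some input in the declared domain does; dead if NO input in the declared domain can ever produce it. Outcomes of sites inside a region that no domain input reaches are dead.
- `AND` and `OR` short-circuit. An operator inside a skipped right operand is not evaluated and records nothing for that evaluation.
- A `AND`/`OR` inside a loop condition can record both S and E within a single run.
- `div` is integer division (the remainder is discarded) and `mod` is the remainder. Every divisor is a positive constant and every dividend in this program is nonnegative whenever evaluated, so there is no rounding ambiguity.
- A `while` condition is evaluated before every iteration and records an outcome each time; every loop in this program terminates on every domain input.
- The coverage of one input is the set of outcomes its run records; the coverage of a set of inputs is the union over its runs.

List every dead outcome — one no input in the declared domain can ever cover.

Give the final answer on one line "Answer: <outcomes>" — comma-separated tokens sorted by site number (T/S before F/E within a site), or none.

sweeping the full domain (48 inputs) for each outcome:
  reachable outcomes have witnesses, e.g. B1=T (e.g. a=0, k=1, x=-3), B1=F (e.g. a=0, k=1, x=-3), B2=T (e.g. a=2, k=3, x=-3), B2=F (e.g. a=0, k=1, x=-3)

Answer: none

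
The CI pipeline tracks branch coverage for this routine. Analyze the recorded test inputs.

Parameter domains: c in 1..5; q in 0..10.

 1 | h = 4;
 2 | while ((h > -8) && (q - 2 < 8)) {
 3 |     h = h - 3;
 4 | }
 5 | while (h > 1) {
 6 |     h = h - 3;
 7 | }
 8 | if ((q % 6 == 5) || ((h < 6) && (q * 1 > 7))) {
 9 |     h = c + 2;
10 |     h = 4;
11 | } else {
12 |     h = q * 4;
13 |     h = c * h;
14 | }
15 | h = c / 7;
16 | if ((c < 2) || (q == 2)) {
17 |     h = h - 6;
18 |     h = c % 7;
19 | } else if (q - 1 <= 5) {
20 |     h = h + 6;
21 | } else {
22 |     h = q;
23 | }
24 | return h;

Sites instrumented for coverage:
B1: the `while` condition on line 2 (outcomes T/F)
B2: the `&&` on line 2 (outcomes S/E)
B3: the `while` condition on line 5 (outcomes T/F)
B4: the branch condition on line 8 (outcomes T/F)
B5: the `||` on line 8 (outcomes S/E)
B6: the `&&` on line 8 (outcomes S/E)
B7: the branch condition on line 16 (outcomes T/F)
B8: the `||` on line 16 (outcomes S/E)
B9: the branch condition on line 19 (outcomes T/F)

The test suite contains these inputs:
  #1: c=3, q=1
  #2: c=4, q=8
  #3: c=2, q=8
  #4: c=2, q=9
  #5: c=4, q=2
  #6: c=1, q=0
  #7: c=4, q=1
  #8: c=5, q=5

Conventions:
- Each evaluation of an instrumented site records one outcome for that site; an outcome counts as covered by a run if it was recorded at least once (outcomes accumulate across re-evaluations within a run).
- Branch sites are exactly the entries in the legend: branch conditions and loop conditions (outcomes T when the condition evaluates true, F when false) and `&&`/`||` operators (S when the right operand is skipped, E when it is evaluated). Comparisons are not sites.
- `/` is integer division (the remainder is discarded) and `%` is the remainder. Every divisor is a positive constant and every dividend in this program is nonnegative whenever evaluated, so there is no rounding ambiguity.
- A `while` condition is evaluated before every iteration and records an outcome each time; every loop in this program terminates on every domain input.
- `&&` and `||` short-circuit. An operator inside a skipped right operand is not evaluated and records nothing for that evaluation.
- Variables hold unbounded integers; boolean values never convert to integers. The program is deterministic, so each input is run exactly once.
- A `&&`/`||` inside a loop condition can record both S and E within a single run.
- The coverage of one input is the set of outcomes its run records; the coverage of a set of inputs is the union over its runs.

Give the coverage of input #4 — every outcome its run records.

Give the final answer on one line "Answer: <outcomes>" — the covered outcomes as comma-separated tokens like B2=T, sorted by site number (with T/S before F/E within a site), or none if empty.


Event log for input #4 (c=2, q=9):
  B2->E, B1->T, B2->E, B1->T, B2->E, B1->T, B2->E, B1->T, B2->S, B1->F
  B3->F, B5->E, B6->E, B4->T, B8->E, B7->F, B9->F
as a set, this run covers: B1=T, B1=F, B2=S, B2=E, B3=F, B4=T, B5=E, B6=E, B7=F, B8=E, B9=F
Answer: B1=T, B1=F, B2=S, B2=E, B3=F, B4=T, B5=E, B6=E, B7=F, B8=E, B9=F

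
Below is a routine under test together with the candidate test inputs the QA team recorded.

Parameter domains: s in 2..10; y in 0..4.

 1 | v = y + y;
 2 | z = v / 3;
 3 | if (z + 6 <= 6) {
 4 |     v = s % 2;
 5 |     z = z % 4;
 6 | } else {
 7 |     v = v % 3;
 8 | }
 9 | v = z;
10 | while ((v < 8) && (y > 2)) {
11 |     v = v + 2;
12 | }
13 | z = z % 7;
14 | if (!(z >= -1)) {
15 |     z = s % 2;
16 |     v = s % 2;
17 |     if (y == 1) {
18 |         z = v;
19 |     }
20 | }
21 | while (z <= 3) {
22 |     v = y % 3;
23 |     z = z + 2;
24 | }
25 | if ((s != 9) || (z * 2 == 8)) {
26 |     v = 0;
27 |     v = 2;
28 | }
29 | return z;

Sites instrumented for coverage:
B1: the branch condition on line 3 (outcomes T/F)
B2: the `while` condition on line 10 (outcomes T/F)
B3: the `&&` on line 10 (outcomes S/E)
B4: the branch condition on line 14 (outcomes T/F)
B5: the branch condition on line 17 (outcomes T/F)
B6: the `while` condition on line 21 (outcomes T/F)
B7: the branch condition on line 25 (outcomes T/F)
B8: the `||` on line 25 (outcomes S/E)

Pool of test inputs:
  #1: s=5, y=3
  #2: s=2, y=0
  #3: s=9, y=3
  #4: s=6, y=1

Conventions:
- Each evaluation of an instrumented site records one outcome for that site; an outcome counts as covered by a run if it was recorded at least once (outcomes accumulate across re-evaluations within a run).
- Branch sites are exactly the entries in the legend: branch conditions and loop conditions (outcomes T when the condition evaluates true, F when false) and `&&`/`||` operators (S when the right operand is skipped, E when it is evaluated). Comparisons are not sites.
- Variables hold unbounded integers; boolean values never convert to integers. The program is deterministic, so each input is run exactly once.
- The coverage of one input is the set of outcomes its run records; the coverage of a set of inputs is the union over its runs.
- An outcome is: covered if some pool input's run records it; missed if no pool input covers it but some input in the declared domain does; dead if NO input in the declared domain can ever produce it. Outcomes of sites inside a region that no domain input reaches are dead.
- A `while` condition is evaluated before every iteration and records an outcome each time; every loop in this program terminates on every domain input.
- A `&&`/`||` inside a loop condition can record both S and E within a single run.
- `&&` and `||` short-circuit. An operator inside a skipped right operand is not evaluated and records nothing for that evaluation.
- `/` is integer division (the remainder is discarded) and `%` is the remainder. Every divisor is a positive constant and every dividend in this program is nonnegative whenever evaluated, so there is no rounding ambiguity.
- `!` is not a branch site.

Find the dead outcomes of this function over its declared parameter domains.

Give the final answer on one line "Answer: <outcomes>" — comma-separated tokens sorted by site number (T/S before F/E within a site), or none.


sweeping the full domain (45 inputs) for each outcome:
  B4=T: no domain input ever produces it -> dead
  B5=T: no domain input ever produces it -> dead
  B5=F: no domain input ever produces it -> dead
  reachable outcomes have witnesses, e.g. B1=T (e.g. s=2, y=0), B1=F (e.g. s=2, y=2), B2=T (e.g. s=2, y=3), B2=F (e.g. s=2, y=0)
Answer: B4=T, B5=T, B5=F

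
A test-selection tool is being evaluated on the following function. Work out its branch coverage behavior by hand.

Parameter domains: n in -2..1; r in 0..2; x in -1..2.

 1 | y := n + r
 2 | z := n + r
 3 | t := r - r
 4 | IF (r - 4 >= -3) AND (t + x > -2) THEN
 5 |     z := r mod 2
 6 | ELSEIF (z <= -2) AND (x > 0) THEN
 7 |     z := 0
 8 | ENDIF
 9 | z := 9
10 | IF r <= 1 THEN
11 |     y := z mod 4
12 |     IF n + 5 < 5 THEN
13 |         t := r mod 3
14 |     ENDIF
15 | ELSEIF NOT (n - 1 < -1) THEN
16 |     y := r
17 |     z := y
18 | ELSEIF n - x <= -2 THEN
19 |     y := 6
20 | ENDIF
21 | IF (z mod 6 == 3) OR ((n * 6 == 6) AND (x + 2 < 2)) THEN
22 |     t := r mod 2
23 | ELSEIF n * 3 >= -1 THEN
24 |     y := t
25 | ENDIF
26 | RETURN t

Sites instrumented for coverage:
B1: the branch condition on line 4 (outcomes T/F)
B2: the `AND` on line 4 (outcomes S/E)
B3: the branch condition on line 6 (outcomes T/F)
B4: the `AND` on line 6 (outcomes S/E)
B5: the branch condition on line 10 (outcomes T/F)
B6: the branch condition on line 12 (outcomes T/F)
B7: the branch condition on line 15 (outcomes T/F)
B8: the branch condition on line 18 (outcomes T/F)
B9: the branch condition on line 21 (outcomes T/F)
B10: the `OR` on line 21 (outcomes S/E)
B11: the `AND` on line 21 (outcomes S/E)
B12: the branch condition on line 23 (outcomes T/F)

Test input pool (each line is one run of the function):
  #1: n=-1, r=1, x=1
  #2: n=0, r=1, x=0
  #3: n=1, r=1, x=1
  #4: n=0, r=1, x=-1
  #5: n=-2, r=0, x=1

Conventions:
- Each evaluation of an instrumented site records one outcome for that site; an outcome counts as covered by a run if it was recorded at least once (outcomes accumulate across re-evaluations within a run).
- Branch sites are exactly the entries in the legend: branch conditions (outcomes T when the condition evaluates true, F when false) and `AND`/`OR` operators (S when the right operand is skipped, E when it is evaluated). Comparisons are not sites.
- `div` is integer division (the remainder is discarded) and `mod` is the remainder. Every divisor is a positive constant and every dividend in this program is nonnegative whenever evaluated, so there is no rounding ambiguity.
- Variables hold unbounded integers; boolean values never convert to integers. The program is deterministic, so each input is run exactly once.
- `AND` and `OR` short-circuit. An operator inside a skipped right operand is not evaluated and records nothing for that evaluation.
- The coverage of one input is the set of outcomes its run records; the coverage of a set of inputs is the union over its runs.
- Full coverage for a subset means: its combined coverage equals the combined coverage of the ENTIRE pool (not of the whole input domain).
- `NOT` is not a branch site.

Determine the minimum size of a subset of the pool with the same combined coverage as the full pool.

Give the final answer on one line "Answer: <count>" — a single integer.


input #1, n=-1, r=1, x=1: events B2->E, B1->T, B5->T, B6->T, B10->S, B9->T; outcomes B1=T, B2=E, B5=T, B6=T, B9=T, B10=S
input #2, n=0, r=1, x=0: events B2->E, B1->T, B5->T, B6->F, B10->S, B9->T; outcomes B1=T, B2=E, B5=T, B6=F, B9=T, B10=S
input #3, n=1, r=1, x=1: events B2->E, B1->T, B5->T, B6->F, B10->S, B9->T; outcomes B1=T, B2=E, B5=T, B6=F, B9=T, B10=S
input #4, n=0, r=1, x=-1: events B2->E, B1->T, B5->T, B6->F, B10->S, B9->T; outcomes B1=T, B2=E, B5=T, B6=F, B9=T, B10=S
input #5, n=-2, r=0, x=1: events B2->S, B1->F, B4->E, B3->T, B5->T, B6->T, B10->S, B9->T; outcomes B1=F, B2=S, B3=T, B4=E, B5=T, B6=T, B9=T, B10=S
the full pool covers 11 outcomes: B1=T, B1=F, B2=S, B2=E, B3=T, B4=E, B5=T, B6=T, B6=F, B9=T, B10=S
size 1 is not enough: best union over all size-1 subsets is 8/11
at size 2, {2, 5} reaches all 11 outcomes; every lexicographically earlier size-2 subset fails
Answer: 2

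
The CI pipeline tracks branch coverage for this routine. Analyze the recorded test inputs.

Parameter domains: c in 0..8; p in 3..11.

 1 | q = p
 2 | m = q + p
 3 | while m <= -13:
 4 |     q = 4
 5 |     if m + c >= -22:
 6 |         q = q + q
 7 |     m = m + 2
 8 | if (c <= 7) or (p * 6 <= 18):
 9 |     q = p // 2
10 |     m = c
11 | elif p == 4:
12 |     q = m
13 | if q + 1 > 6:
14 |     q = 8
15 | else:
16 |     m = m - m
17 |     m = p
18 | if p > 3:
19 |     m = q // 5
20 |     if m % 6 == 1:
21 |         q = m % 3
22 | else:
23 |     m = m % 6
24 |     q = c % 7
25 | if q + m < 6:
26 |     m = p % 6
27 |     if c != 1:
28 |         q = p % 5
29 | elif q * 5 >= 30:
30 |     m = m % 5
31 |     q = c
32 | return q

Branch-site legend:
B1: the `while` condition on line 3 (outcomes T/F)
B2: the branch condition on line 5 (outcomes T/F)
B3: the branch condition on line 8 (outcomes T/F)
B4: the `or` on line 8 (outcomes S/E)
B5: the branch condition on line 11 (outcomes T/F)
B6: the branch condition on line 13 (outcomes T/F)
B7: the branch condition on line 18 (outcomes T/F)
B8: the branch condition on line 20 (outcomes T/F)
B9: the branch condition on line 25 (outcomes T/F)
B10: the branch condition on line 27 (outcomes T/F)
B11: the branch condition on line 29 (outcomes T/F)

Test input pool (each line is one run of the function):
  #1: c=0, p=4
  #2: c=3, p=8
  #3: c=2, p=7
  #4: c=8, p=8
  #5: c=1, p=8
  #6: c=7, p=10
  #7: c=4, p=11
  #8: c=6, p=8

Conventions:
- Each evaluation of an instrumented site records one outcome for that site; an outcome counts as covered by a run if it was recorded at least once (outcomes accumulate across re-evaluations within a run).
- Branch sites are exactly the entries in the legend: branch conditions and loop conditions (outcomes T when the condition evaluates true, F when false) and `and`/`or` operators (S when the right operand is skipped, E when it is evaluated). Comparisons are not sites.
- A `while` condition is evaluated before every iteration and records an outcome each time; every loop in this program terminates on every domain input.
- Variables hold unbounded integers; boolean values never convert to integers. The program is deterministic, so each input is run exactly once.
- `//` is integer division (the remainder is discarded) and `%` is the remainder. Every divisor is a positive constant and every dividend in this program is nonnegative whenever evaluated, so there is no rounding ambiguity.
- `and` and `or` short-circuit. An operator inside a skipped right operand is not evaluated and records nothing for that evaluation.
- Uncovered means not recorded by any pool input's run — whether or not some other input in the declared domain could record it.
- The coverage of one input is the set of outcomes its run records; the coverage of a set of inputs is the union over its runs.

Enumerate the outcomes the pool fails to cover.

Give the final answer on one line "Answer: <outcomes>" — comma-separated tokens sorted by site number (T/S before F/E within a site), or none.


test 1 (c=0, p=4) hits B1=F, B3=T, B4=S, B6=F, B7=T, B8=F, B9=T, B10=T
test 2 (c=3, p=8) hits B1=F, B3=T, B4=S, B6=F, B7=T, B8=F, B9=T, B10=T
test 3 (c=2, p=7) hits B1=F, B3=T, B4=S, B6=F, B7=T, B8=F, B9=T, B10=T
test 4 (c=8, p=8) hits B1=F, B3=F, B4=E, B5=F, B6=T, B7=T, B8=T, B9=T, B10=T
test 5 (c=1, p=8) hits B1=F, B3=T, B4=S, B6=F, B7=T, B8=F, B9=T, B10=F
test 6 (c=7, p=10) hits B1=F, B3=T, B4=S, B6=F, B7=T, B8=T, B9=T, B10=T
test 7 (c=4, p=11) hits B1=F, B3=T, B4=S, B6=F, B7=T, B8=T, B9=T, B10=T
test 8 (c=6, p=8) hits B1=F, B3=T, B4=S, B6=F, B7=T, B8=F, B9=T, B10=T
union over the pool: B1=F, B3=T, B3=F, B4=S, B4=E, B5=F, B6=T, B6=F, B7=T, B8=T, B8=F, B9=T, B10=T, B10=F
uncovered (8 of 22): B1=T, B2=T, B2=F, B5=T, B7=F, B9=F, B11=T, B11=F
Answer: B1=T, B2=T, B2=F, B5=T, B7=F, B9=F, B11=T, B11=F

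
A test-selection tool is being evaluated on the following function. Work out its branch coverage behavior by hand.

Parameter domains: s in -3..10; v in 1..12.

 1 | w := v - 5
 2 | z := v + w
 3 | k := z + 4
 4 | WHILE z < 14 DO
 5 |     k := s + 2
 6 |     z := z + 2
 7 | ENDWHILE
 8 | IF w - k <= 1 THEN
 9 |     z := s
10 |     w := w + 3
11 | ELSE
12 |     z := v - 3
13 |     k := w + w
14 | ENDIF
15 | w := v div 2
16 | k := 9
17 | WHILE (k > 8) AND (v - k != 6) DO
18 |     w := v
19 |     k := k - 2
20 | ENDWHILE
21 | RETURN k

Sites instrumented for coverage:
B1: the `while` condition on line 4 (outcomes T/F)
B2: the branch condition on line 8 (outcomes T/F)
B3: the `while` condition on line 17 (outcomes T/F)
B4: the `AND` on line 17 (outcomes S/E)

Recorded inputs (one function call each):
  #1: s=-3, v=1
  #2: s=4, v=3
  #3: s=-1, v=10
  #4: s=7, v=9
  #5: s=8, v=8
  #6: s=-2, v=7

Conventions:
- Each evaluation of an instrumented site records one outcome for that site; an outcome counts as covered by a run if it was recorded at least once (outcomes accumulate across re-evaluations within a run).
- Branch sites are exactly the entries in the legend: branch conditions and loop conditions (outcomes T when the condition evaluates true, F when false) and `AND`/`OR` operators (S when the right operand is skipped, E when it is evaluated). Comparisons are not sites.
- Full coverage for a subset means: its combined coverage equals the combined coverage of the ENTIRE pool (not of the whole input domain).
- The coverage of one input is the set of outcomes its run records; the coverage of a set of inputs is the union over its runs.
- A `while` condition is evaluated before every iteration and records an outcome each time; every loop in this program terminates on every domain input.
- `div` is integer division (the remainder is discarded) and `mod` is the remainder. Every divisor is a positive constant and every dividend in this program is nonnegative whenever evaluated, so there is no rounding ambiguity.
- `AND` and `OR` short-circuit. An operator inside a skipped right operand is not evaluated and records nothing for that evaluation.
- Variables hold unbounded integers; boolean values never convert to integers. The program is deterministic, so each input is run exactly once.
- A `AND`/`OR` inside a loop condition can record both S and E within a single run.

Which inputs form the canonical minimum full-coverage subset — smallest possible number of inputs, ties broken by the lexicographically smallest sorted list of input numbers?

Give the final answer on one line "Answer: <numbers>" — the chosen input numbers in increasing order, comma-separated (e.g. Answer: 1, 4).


run #1 (s=-3, v=1) records B1=T, B1=F, B2=T, B3=T, B3=F, B4=S, B4=E
run #2 (s=4, v=3) records B1=T, B1=F, B2=T, B3=T, B3=F, B4=S, B4=E
run #3 (s=-1, v=10) records B1=F, B2=T, B3=T, B3=F, B4=S, B4=E
run #4 (s=7, v=9) records B1=T, B1=F, B2=T, B3=T, B3=F, B4=S, B4=E
run #5 (s=8, v=8) records B1=T, B1=F, B2=T, B3=T, B3=F, B4=S, B4=E
run #6 (s=-2, v=7) records B1=T, B1=F, B2=F, B3=T, B3=F, B4=S, B4=E
the full pool covers 8 outcomes: B1=T, B1=F, B2=T, B2=F, B3=T, B3=F, B4=S, B4=E
no size-1 subset reaches all 8 outcomes (best union: 7/8)
the canonical winner is {1, 6}: size 2, full 8-outcome coverage, earliest index list among size-2 covers
Answer: 1, 6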